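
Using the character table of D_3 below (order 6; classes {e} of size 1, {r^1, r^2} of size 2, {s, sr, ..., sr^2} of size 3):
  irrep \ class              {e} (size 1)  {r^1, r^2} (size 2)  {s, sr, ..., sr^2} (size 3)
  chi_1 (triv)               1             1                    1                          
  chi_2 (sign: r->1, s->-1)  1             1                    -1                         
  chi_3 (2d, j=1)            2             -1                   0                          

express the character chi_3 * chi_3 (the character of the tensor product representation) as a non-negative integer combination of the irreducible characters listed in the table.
chi_3 tensor chi_3 = chi_1 + chi_2 + chi_3 (all other irreducibles have multiplicity 0).

The character of a tensor product is the pointwise product (chi_3 * chi_3)(C) = chi_3(C) * chi_3(C):
  {e}: (2)*(2), {r^1, r^2}: (-1)*(-1), {s, sr, ..., sr^2}: (0)*(0)
so (chi_3 * chi_3) takes values
  {e} -> 4, {r^1, r^2} -> 1, {s, sr, ..., sr^2} -> 0.
Now take the inner product of this character with each irreducible chi from the table, <chi_3*chi_3, chi> = (1/6) sum_C |C| (chi_3*chi_3)(C) conj(chi(C)):
  <chi_3*chi_3, chi_1> = (1/6)[1*(4)*conj(1) + 2*(1)*conj(1) + 3*(0)*conj(1)]
      = (1/6)[(4) + (2) + (0)] = 6/6 = 1
  <chi_3*chi_3, chi_2> = (1/6)[1*(4)*conj(1) + 2*(1)*conj(1) + 3*(0)*conj(-1)]
      = (1/6)[(4) + (2) + (0)] = 6/6 = 1
  <chi_3*chi_3, chi_3> = (1/6)[1*(4)*conj(2) + 2*(1)*conj(-1) + 3*(0)*conj(0)]
      = (1/6)[(8) + (-2) + (0)] = 6/6 = 1
Hence the multiplicities are chi_1: 1, chi_2: 1, chi_3: 1. Dimension check: dim(chi_3)*dim(chi_3) = 2*2 = 4 and sum (mult * dim) = 1*1 + 1*1 + 1*2 = 4.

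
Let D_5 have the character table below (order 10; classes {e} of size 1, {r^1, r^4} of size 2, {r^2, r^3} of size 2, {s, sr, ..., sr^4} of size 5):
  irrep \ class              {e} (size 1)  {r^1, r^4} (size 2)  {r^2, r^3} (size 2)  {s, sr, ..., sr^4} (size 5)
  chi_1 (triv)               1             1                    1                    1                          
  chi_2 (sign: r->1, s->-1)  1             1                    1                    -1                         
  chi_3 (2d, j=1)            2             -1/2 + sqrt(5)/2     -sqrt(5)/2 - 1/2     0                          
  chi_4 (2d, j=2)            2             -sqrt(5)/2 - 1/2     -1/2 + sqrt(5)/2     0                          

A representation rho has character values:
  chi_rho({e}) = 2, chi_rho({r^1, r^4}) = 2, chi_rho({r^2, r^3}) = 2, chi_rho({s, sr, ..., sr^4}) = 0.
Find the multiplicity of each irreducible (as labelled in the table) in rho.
Multiplicities: chi_1: 1, chi_2: 1, chi_3: 0, chi_4: 0.

Proof sketch: Use <chi_rho, chi> = (1/|G|) sum_C |C| * chi_rho(C) * conj(chi(C)) with |G| = 10 for each irreducible chi in the table:
  <chi_rho, chi_1> = (1/10)[1*(2)*conj(1) + 2*(2)*conj(1) + 2*(2)*conj(1) + 5*(0)*conj(1)]
      = (1/10)[(2) + (4) + (4) + (0)] = 10/10 = 1
  <chi_rho, chi_2> = (1/10)[1*(2)*conj(1) + 2*(2)*conj(1) + 2*(2)*conj(1) + 5*(0)*conj(-1)]
      = (1/10)[(2) + (4) + (4) + (0)] = 10/10 = 1
  <chi_rho, chi_3> = (1/10)[1*(2)*conj(2) + 2*(2)*conj(-1/2 + sqrt(5)/2) + 2*(2)*conj(-sqrt(5)/2 - 1/2) + 5*(0)*conj(0)]
      = (1/10)[(4) + (-2 + 2*sqrt(5)) + (-2*sqrt(5) - 2) + (0)] = 0/10 = 0
  <chi_rho, chi_4> = (1/10)[1*(2)*conj(2) + 2*(2)*conj(-sqrt(5)/2 - 1/2) + 2*(2)*conj(-1/2 + sqrt(5)/2) + 5*(0)*conj(0)]
      = (1/10)[(4) + (-2*sqrt(5) - 2) + (-2 + 2*sqrt(5)) + (0)] = 0/10 = 0
Dimension check: dim(rho) = sum (mult * dim) = 1*1 + 1*1 + 0*2 + 0*2 = 2 = chi_rho(e) = 2.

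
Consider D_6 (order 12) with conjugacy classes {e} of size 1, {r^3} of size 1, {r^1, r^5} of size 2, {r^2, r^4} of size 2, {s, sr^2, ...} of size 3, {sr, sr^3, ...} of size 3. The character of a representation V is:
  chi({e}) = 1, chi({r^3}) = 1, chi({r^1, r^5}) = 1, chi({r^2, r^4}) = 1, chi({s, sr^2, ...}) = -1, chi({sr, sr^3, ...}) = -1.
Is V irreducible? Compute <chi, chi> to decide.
Irreducible: <chi, chi> = 1.

Working: <chi, chi> = (1/|G|) sum_C |C| * |chi(C)|^2 = (1/12)[1*|1|^2 + 1*|1|^2 + 2*|1|^2 + 2*|1|^2 + 3*|-1|^2 + 3*|-1|^2]
  = (1/12)[(1) + (1) + (2) + (2) + (3) + (3)] = 12/12 = 1.
A character is irreducible iff <chi, chi> = 1, so this representation is irreducible.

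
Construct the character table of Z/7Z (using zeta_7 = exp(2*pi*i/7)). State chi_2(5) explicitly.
Character table of Z/7Z (irreps indexed chi_0,...,chi_6 with chi_k(m) = zeta_7^(k*m), zeta_7 = exp(2*pi*i/7)):
  irrep \ class  {0} (size 1)  {1} (size 1)    {2} (size 1)    {3} (size 1)    {4} (size 1)    {5} (size 1)    {6} (size 1)  
  chi_0          1             1               1               1               1               1               1             
  chi_1          1             exp(2*I*pi/7)   exp(4*I*pi/7)   exp(6*I*pi/7)   exp(-6*I*pi/7)  exp(-4*I*pi/7)  exp(-2*I*pi/7)
  chi_2          1             exp(4*I*pi/7)   exp(-6*I*pi/7)  exp(-2*I*pi/7)  exp(2*I*pi/7)   exp(6*I*pi/7)   exp(-4*I*pi/7)
  chi_3          1             exp(6*I*pi/7)   exp(-2*I*pi/7)  exp(4*I*pi/7)   exp(-4*I*pi/7)  exp(2*I*pi/7)   exp(-6*I*pi/7)
  chi_4          1             exp(-6*I*pi/7)  exp(2*I*pi/7)   exp(-4*I*pi/7)  exp(4*I*pi/7)   exp(-2*I*pi/7)  exp(6*I*pi/7) 
  chi_5          1             exp(-4*I*pi/7)  exp(6*I*pi/7)   exp(2*I*pi/7)   exp(-2*I*pi/7)  exp(-6*I*pi/7)  exp(4*I*pi/7) 
  chi_6          1             exp(-2*I*pi/7)  exp(-4*I*pi/7)  exp(-6*I*pi/7)  exp(6*I*pi/7)   exp(4*I*pi/7)   exp(2*I*pi/7) 

Spot check: chi_2(5) = zeta_7^(2*5) = zeta_7^10 = exp(6*I*pi/7).

Z/7Z is abelian, so all 7 irreducible complex representations are 1-dimensional. They are given by chi_k(m) = zeta_7^(k*m) for k = 0,...,6. Row orthogonality: sum_m chi_k(m) conj(chi_l(m)) = 7 * [k = l].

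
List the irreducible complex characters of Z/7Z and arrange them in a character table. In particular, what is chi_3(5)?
Character table of Z/7Z (irreps indexed chi_0,...,chi_6 with chi_k(m) = zeta_7^(k*m), zeta_7 = exp(2*pi*i/7)):
  irrep \ class  {0} (size 1)  {1} (size 1)    {2} (size 1)    {3} (size 1)    {4} (size 1)    {5} (size 1)    {6} (size 1)  
  chi_0          1             1               1               1               1               1               1             
  chi_1          1             exp(2*I*pi/7)   exp(4*I*pi/7)   exp(6*I*pi/7)   exp(-6*I*pi/7)  exp(-4*I*pi/7)  exp(-2*I*pi/7)
  chi_2          1             exp(4*I*pi/7)   exp(-6*I*pi/7)  exp(-2*I*pi/7)  exp(2*I*pi/7)   exp(6*I*pi/7)   exp(-4*I*pi/7)
  chi_3          1             exp(6*I*pi/7)   exp(-2*I*pi/7)  exp(4*I*pi/7)   exp(-4*I*pi/7)  exp(2*I*pi/7)   exp(-6*I*pi/7)
  chi_4          1             exp(-6*I*pi/7)  exp(2*I*pi/7)   exp(-4*I*pi/7)  exp(4*I*pi/7)   exp(-2*I*pi/7)  exp(6*I*pi/7) 
  chi_5          1             exp(-4*I*pi/7)  exp(6*I*pi/7)   exp(2*I*pi/7)   exp(-2*I*pi/7)  exp(-6*I*pi/7)  exp(4*I*pi/7) 
  chi_6          1             exp(-2*I*pi/7)  exp(-4*I*pi/7)  exp(-6*I*pi/7)  exp(6*I*pi/7)   exp(4*I*pi/7)   exp(2*I*pi/7) 

Spot check: chi_3(5) = zeta_7^(3*5) = zeta_7^15 = exp(2*I*pi/7).

Details: Z/7Z is abelian, so all 7 irreducible complex representations are 1-dimensional. They are given by chi_k(m) = zeta_7^(k*m) for k = 0,...,6. Row orthogonality: sum_m chi_k(m) conj(chi_l(m)) = 7 * [k = l].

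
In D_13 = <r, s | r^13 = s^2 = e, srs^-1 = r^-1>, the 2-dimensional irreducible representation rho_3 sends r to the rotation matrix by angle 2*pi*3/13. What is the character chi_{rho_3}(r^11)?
chi_{rho_3}(r^11) = 2*cos(2*pi*3*11/13) = -2*cos(pi/13)

Details: rho_3(r^11) is rotation by angle 2*pi*3*11/13, whose trace is 2*cos(2*pi*3*11/13) = -2*cos(pi/13).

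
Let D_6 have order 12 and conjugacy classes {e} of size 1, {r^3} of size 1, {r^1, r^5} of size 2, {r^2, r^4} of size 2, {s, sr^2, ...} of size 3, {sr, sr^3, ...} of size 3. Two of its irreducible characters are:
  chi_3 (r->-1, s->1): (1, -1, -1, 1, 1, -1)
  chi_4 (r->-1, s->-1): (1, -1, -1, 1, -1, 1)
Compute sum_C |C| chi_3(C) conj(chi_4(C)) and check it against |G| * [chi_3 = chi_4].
Sum = 0; so <chi_3, chi_4> = 0 (distinct irreducibles are orthogonal).

Solution. Compute term by term over conjugacy classes (|C| * chi_3(C) * conj(chi_4(C))):
  1*(1)*conj(1) + 1*(-1)*conj(-1) + 2*(-1)*conj(-1) + 2*(1)*conj(1) + 3*(1)*conj(-1) + 3*(-1)*conj(1)
  = (1) + (1) + (2) + (2) + (-3) + (-3)
  = 0.
Dividing by |G| = 12 gives 0/12 = 0, matching the row-orthogonality relation <chi_3, chi_4> = [chi_3 = chi_4].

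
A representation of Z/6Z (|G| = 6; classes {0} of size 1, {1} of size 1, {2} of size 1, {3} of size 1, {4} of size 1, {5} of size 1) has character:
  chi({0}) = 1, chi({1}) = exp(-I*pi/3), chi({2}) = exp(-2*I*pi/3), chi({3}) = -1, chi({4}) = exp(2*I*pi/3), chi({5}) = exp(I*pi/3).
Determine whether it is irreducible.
Irreducible: <chi, chi> = 1.

Details: <chi, chi> = (1/|G|) sum_C |C| * |chi(C)|^2 = (1/6)[1*|1|^2 + 1*|exp(-I*pi/3)|^2 + 1*|exp(-2*I*pi/3)|^2 + 1*|-1|^2 + 1*|exp(2*I*pi/3)|^2 + 1*|exp(I*pi/3)|^2]
  = (1/6)[(1) + (1) + (1) + (1) + (1) + (1)] = 6/6 = 1.
(Exp terms are combined using exp(i*s)*conj(exp(i*t)) = exp(i*(s-t)), and sums of them are collapsed using the identity that for every m > 1 the m distinct m-th roots of unity sum to 0, e.g. 1 + exp(2*I*pi/3) + exp(-2*I*pi/3) = 0.)
A character is irreducible iff <chi, chi> = 1, so this representation is irreducible.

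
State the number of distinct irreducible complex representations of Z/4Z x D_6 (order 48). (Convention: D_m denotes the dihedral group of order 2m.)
24

Details: The number of irreducible complex representations of a finite group equals its number of conjugacy classes. For a direct product, #classes(G x H) = #classes(G) * #classes(H). Z/4Z has 4 classes (abelian), D_6 has 6 classes, so 4 * 6 = 24, so Z/4Z x D_6 (order 48) has exactly 24 irreducible complex representations.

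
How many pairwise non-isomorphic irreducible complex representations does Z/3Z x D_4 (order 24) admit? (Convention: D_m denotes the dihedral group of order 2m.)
15

Justification: The number of irreducible complex representations of a finite group equals its number of conjugacy classes. For a direct product, #classes(G x H) = #classes(G) * #classes(H). Z/3Z has 3 classes (abelian), D_4 has 5 classes, so 3 * 5 = 15, so Z/3Z x D_4 (order 24) has exactly 15 irreducible complex representations.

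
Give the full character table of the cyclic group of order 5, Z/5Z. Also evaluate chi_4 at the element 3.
Character table of Z/5Z (irreps indexed chi_0,...,chi_4 with chi_k(m) = zeta_5^(k*m), zeta_5 = exp(2*pi*i/5)):
  irrep \ class  {0} (size 1)  {1} (size 1)    {2} (size 1)    {3} (size 1)    {4} (size 1)  
  chi_0          1             1               1               1               1             
  chi_1          1             exp(2*I*pi/5)   exp(4*I*pi/5)   exp(-4*I*pi/5)  exp(-2*I*pi/5)
  chi_2          1             exp(4*I*pi/5)   exp(-2*I*pi/5)  exp(2*I*pi/5)   exp(-4*I*pi/5)
  chi_3          1             exp(-4*I*pi/5)  exp(2*I*pi/5)   exp(-2*I*pi/5)  exp(4*I*pi/5) 
  chi_4          1             exp(-2*I*pi/5)  exp(-4*I*pi/5)  exp(4*I*pi/5)   exp(2*I*pi/5) 

Spot check: chi_4(3) = zeta_5^(4*3) = zeta_5^12 = exp(4*I*pi/5).

Why: Z/5Z is abelian, so all 5 irreducible complex representations are 1-dimensional. They are given by chi_k(m) = zeta_5^(k*m) for k = 0,...,4. Row orthogonality: sum_m chi_k(m) conj(chi_l(m)) = 5 * [k = l].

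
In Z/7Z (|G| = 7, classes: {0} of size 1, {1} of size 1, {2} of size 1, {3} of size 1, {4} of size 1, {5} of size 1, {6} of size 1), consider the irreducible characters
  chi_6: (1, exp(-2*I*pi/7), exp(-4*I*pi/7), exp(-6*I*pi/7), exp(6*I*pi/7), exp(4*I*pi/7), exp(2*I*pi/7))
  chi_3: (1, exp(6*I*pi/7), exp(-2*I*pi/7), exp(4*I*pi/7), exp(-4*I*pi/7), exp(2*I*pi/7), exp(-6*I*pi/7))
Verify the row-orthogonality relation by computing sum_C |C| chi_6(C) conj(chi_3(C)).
Sum = 0; so <chi_6, chi_3> = 0 (distinct irreducibles are orthogonal).

Explanation: Compute term by term over conjugacy classes (|C| * chi_6(C) * conj(chi_3(C))):
  1*(1)*conj(1) + 1*(exp(-2*I*pi/7))*conj(exp(6*I*pi/7)) + 1*(exp(-4*I*pi/7))*conj(exp(-2*I*pi/7)) + 1*(exp(-6*I*pi/7))*conj(exp(4*I*pi/7)) + 1*(exp(6*I*pi/7))*conj(exp(-4*I*pi/7)) + 1*(exp(4*I*pi/7))*conj(exp(2*I*pi/7)) + 1*(exp(2*I*pi/7))*conj(exp(-6*I*pi/7))
  = (1) + (exp(6*I*pi/7)) + (exp(-2*I*pi/7)) + (exp(4*I*pi/7)) + (exp(-4*I*pi/7)) + (exp(2*I*pi/7)) + (exp(-6*I*pi/7))
  = 0.
(Exp terms are combined using exp(i*s)*conj(exp(i*t)) = exp(i*(s-t)), and sums of them are collapsed using the identity that for every m > 1 the m distinct m-th roots of unity sum to 0, e.g. 1 + exp(2*I*pi/3) + exp(-2*I*pi/3) = 0.)
Dividing by |G| = 7 gives 0/7 = 0, matching the row-orthogonality relation <chi_6, chi_3> = [chi_6 = chi_3].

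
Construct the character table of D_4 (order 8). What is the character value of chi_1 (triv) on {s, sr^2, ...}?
Conjugacy classes: {e} of size 1, {r^2} of size 1, {r^1, r^3} of size 2, {s, sr^2, ...} of size 2, {sr, sr^3, ...} of size 2.
Character table:
  irrep \ class              {e} (size 1)  {r^2} (size 1)  {r^1, r^3} (size 2)  {s, sr^2, ...} (size 2)  {sr, sr^3, ...} (size 2)
  chi_1 (triv)               1             1               1                    1                        1                       
  chi_2 (sign: r->1, s->-1)  1             1               1                    -1                       -1                      
  chi_3 (r->-1, s->1)        1             1               -1                   1                        -1                      
  chi_4 (r->-1, s->-1)       1             1               -1                   -1                       1                       
  chi_5 (2d, j=1)            2             -2              0                    0                        0                       

Spot check: chi_1 (triv) on {s, sr^2, ...} = 1.

Argument: D_4 has order 2*4 = 8 with 5 conjugacy classes, hence 5 irreducibles. Sum of squared dims 1 + 1 + 1 + 1 + 4 = 8 = |G|. Linear characters come from the abelianisation; the 2-dimensional irreps have character r^k -> 2*cos(2*pi*j*k/4), reflections -> 0.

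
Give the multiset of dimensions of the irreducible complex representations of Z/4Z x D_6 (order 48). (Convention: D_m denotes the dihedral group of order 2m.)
Dimensions: 1, 1, 1, 1, 1, 1, 1, 1, 1, 1, 1, 1, 1, 1, 1, 1, 2, 2, 2, 2, 2, 2, 2, 2

Details: There are 24 irreducibles (= number of conjugacy classes). Their dimensions d_i satisfy sum d_i^2 = |G| = 48: 1 + 1 + 1 + 1 + 1 + 1 + 1 + 1 + 1 + 1 + 1 + 1 + 1 + 1 + 1 + 1 + 4 + 4 + 4 + 4 + 4 + 4 + 4 + 4 = 48. (For the product with Z/4Z: each of the 4 1-dim characters of Z/4Z tensors with each irrep of D_6, giving 4 copies of each D_6-dimension.)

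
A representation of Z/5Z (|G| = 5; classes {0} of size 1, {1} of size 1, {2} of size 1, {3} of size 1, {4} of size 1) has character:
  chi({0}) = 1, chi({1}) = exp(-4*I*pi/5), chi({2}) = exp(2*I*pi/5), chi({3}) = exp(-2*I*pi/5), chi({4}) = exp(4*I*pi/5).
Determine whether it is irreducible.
Irreducible: <chi, chi> = 1.

Working: <chi, chi> = (1/|G|) sum_C |C| * |chi(C)|^2 = (1/5)[1*|1|^2 + 1*|exp(-4*I*pi/5)|^2 + 1*|exp(2*I*pi/5)|^2 + 1*|exp(-2*I*pi/5)|^2 + 1*|exp(4*I*pi/5)|^2]
  = (1/5)[(1) + (1) + (1) + (1) + (1)] = 5/5 = 1.
(Exp terms are combined using exp(i*s)*conj(exp(i*t)) = exp(i*(s-t)), and sums of them are collapsed using the identity that for every m > 1 the m distinct m-th roots of unity sum to 0, e.g. 1 + exp(2*I*pi/3) + exp(-2*I*pi/3) = 0.)
A character is irreducible iff <chi, chi> = 1, so this representation is irreducible.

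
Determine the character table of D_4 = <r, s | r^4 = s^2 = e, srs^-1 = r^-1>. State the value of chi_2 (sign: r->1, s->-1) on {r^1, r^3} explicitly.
Conjugacy classes: {e} of size 1, {r^2} of size 1, {r^1, r^3} of size 2, {s, sr^2, ...} of size 2, {sr, sr^3, ...} of size 2.
Character table:
  irrep \ class              {e} (size 1)  {r^2} (size 1)  {r^1, r^3} (size 2)  {s, sr^2, ...} (size 2)  {sr, sr^3, ...} (size 2)
  chi_1 (triv)               1             1               1                    1                        1                       
  chi_2 (sign: r->1, s->-1)  1             1               1                    -1                       -1                      
  chi_3 (r->-1, s->1)        1             1               -1                   1                        -1                      
  chi_4 (r->-1, s->-1)       1             1               -1                   -1                       1                       
  chi_5 (2d, j=1)            2             -2              0                    0                        0                       

Spot check: chi_2 (sign: r->1, s->-1) on {r^1, r^3} = 1.

Derivation: D_4 has order 2*4 = 8 with 5 conjugacy classes, hence 5 irreducibles. Sum of squared dims 1 + 1 + 1 + 1 + 4 = 8 = |G|. Linear characters come from the abelianisation; the 2-dimensional irreps have character r^k -> 2*cos(2*pi*j*k/4), reflections -> 0.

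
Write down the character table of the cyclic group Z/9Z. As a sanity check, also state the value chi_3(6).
Character table of Z/9Z (irreps indexed chi_0,...,chi_8 with chi_k(m) = zeta_9^(k*m), zeta_9 = exp(2*pi*i/9)):
  irrep \ class  {0} (size 1)  {1} (size 1)    {2} (size 1)    {3} (size 1)    {4} (size 1)    {5} (size 1)    {6} (size 1)    {7} (size 1)    {8} (size 1)  
  chi_0          1             1               1               1               1               1               1               1               1             
  chi_1          1             exp(2*I*pi/9)   exp(4*I*pi/9)   exp(2*I*pi/3)   exp(8*I*pi/9)   exp(-8*I*pi/9)  exp(-2*I*pi/3)  exp(-4*I*pi/9)  exp(-2*I*pi/9)
  chi_2          1             exp(4*I*pi/9)   exp(8*I*pi/9)   exp(-2*I*pi/3)  exp(-2*I*pi/9)  exp(2*I*pi/9)   exp(2*I*pi/3)   exp(-8*I*pi/9)  exp(-4*I*pi/9)
  chi_3          1             exp(2*I*pi/3)   exp(-2*I*pi/3)  1               exp(2*I*pi/3)   exp(-2*I*pi/3)  1               exp(2*I*pi/3)   exp(-2*I*pi/3)
  chi_4          1             exp(8*I*pi/9)   exp(-2*I*pi/9)  exp(2*I*pi/3)   exp(-4*I*pi/9)  exp(4*I*pi/9)   exp(-2*I*pi/3)  exp(2*I*pi/9)   exp(-8*I*pi/9)
  chi_5          1             exp(-8*I*pi/9)  exp(2*I*pi/9)   exp(-2*I*pi/3)  exp(4*I*pi/9)   exp(-4*I*pi/9)  exp(2*I*pi/3)   exp(-2*I*pi/9)  exp(8*I*pi/9) 
  chi_6          1             exp(-2*I*pi/3)  exp(2*I*pi/3)   1               exp(-2*I*pi/3)  exp(2*I*pi/3)   1               exp(-2*I*pi/3)  exp(2*I*pi/3) 
  chi_7          1             exp(-4*I*pi/9)  exp(-8*I*pi/9)  exp(2*I*pi/3)   exp(2*I*pi/9)   exp(-2*I*pi/9)  exp(-2*I*pi/3)  exp(8*I*pi/9)   exp(4*I*pi/9) 
  chi_8          1             exp(-2*I*pi/9)  exp(-4*I*pi/9)  exp(-2*I*pi/3)  exp(-8*I*pi/9)  exp(8*I*pi/9)   exp(2*I*pi/3)   exp(4*I*pi/9)   exp(2*I*pi/9) 

Spot check: chi_3(6) = zeta_9^(3*6) = zeta_9^18 = 1.

Why: Z/9Z is abelian, so all 9 irreducible complex representations are 1-dimensional. They are given by chi_k(m) = zeta_9^(k*m) for k = 0,...,8. Row orthogonality: sum_m chi_k(m) conj(chi_l(m)) = 9 * [k = l].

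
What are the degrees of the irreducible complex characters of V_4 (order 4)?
Dimensions: 1, 1, 1, 1

Explanation: There are 4 irreducibles (= number of conjugacy classes). Their dimensions d_i satisfy sum d_i^2 = |G| = 4: 1 + 1 + 1 + 1 = 4.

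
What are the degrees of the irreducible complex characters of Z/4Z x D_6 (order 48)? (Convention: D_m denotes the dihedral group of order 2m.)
Dimensions: 1, 1, 1, 1, 1, 1, 1, 1, 1, 1, 1, 1, 1, 1, 1, 1, 2, 2, 2, 2, 2, 2, 2, 2

Reasoning: There are 24 irreducibles (= number of conjugacy classes). Their dimensions d_i satisfy sum d_i^2 = |G| = 48: 1 + 1 + 1 + 1 + 1 + 1 + 1 + 1 + 1 + 1 + 1 + 1 + 1 + 1 + 1 + 1 + 4 + 4 + 4 + 4 + 4 + 4 + 4 + 4 = 48. (For the product with Z/4Z: each of the 4 1-dim characters of Z/4Z tensors with each irrep of D_6, giving 4 copies of each D_6-dimension.)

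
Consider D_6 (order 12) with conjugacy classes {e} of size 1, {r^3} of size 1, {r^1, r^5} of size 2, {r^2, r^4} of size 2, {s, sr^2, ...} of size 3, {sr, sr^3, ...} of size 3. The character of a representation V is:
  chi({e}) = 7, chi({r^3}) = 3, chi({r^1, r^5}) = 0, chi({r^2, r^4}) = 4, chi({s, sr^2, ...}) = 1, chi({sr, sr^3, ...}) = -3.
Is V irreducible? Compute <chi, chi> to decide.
Not irreducible (reducible): <chi, chi> = 10 > 1.

Working: <chi, chi> = (1/|G|) sum_C |C| * |chi(C)|^2 = (1/12)[1*|7|^2 + 1*|3|^2 + 2*|0|^2 + 2*|4|^2 + 3*|1|^2 + 3*|-3|^2]
  = (1/12)[(49) + (9) + (0) + (32) + (3) + (27)] = 120/12 = 10.
A character is irreducible iff <chi, chi> = 1, so this representation is reducible.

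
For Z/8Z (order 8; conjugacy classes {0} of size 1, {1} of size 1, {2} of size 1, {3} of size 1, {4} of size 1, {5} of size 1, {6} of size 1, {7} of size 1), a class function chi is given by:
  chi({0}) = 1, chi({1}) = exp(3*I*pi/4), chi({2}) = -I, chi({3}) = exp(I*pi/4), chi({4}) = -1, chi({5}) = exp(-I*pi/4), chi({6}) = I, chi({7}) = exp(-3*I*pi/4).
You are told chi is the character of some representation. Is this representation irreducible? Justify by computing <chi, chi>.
Irreducible: <chi, chi> = 1.

Derivation: <chi, chi> = (1/|G|) sum_C |C| * |chi(C)|^2 = (1/8)[1*|1|^2 + 1*|exp(3*I*pi/4)|^2 + 1*|-I|^2 + 1*|exp(I*pi/4)|^2 + 1*|-1|^2 + 1*|exp(-I*pi/4)|^2 + 1*|I|^2 + 1*|exp(-3*I*pi/4)|^2]
  = (1/8)[(1) + (1) + (1) + (1) + (1) + (1) + (1) + (1)] = 8/8 = 1.
(Exp terms are combined using exp(i*s)*conj(exp(i*t)) = exp(i*(s-t)), and sums of them are collapsed using the identity that for every m > 1 the m distinct m-th roots of unity sum to 0, e.g. 1 + exp(2*I*pi/3) + exp(-2*I*pi/3) = 0.)
A character is irreducible iff <chi, chi> = 1, so this representation is irreducible.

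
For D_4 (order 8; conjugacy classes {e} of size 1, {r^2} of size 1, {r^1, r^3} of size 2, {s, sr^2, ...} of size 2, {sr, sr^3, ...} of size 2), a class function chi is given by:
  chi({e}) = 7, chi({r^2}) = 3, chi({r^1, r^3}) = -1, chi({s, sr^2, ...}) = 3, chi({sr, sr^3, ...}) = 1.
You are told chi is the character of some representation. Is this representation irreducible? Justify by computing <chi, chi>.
Not irreducible (reducible): <chi, chi> = 10 > 1.

Details: <chi, chi> = (1/|G|) sum_C |C| * |chi(C)|^2 = (1/8)[1*|7|^2 + 1*|3|^2 + 2*|-1|^2 + 2*|3|^2 + 2*|1|^2]
  = (1/8)[(49) + (9) + (2) + (18) + (2)] = 80/8 = 10.
A character is irreducible iff <chi, chi> = 1, so this representation is reducible.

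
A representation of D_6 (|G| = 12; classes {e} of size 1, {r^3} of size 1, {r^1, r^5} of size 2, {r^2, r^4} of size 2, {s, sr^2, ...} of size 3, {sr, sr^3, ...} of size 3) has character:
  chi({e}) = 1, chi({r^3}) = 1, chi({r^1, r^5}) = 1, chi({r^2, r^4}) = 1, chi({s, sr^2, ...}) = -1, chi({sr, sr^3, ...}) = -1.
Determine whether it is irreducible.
Irreducible: <chi, chi> = 1.

Working: <chi, chi> = (1/|G|) sum_C |C| * |chi(C)|^2 = (1/12)[1*|1|^2 + 1*|1|^2 + 2*|1|^2 + 2*|1|^2 + 3*|-1|^2 + 3*|-1|^2]
  = (1/12)[(1) + (1) + (2) + (2) + (3) + (3)] = 12/12 = 1.
A character is irreducible iff <chi, chi> = 1, so this representation is irreducible.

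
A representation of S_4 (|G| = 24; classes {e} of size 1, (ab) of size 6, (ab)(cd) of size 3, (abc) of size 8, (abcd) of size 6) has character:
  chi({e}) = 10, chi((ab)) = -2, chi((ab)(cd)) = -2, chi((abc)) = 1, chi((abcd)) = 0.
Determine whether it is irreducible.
Not irreducible (reducible): <chi, chi> = 6 > 1.

Details: <chi, chi> = (1/|G|) sum_C |C| * |chi(C)|^2 = (1/24)[1*|10|^2 + 6*|-2|^2 + 3*|-2|^2 + 8*|1|^2 + 6*|0|^2]
  = (1/24)[(100) + (24) + (12) + (8) + (0)] = 144/24 = 6.
A character is irreducible iff <chi, chi> = 1, so this representation is reducible.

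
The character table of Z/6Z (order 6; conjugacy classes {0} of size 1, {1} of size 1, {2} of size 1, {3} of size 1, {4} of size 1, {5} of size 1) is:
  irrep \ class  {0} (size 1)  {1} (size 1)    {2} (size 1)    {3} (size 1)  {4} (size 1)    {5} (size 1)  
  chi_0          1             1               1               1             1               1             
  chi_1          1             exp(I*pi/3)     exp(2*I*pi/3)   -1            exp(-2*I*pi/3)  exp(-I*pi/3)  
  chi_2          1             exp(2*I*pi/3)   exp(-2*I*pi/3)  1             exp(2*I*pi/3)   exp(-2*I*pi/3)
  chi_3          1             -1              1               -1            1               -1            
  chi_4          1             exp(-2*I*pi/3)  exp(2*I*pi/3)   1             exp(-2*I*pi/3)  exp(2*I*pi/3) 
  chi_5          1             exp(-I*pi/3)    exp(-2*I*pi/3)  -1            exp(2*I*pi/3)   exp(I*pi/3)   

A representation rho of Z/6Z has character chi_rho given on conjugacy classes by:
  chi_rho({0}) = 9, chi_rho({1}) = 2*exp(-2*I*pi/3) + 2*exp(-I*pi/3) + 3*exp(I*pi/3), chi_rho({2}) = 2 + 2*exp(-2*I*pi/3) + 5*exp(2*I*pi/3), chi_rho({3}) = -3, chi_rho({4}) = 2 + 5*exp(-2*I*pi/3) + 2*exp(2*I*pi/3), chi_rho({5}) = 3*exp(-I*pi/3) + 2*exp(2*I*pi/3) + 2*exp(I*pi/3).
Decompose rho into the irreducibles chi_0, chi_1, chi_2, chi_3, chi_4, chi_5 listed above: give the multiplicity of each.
Multiplicities: chi_0: 1, chi_1: 3, chi_2: 0, chi_3: 1, chi_4: 2, chi_5: 2.

Use <chi_rho, chi> = (1/|G|) sum_C |C| * chi_rho(C) * conj(chi(C)) with |G| = 6 for each irreducible chi in the table:
  <chi_rho, chi_0> = (1/6)[1*(9)*conj(1) + 1*(2*exp(-2*I*pi/3) + 2*exp(-I*pi/3) + 3*exp(I*pi/3))*conj(1) + 1*(2 + 2*exp(-2*I*pi/3) + 5*exp(2*I*pi/3))*conj(1) + 1*(-3)*conj(1) + 1*(2 + 5*exp(-2*I*pi/3) + 2*exp(2*I*pi/3))*conj(1) + 1*(3*exp(-I*pi/3) + 2*exp(2*I*pi/3) + 2*exp(I*pi/3))*conj(1)]
      = (1/6)[(9) + (2*exp(-2*I*pi/3) + 2*exp(-I*pi/3) + 3*exp(I*pi/3)) + (2 + 2*exp(-2*I*pi/3) + 5*exp(2*I*pi/3)) + (-3) + (2 + 5*exp(-2*I*pi/3) + 2*exp(2*I*pi/3)) + (3*exp(-I*pi/3) + 2*exp(2*I*pi/3) + 2*exp(I*pi/3))] = 6/6 = 1
  <chi_rho, chi_1> = (1/6)[1*(9)*conj(1) + 1*(2*exp(-2*I*pi/3) + 2*exp(-I*pi/3) + 3*exp(I*pi/3))*conj(exp(I*pi/3)) + 1*(2 + 2*exp(-2*I*pi/3) + 5*exp(2*I*pi/3))*conj(exp(2*I*pi/3)) + 1*(-3)*conj(-1) + 1*(2 + 5*exp(-2*I*pi/3) + 2*exp(2*I*pi/3))*conj(exp(-2*I*pi/3)) + 1*(3*exp(-I*pi/3) + 2*exp(2*I*pi/3) + 2*exp(I*pi/3))*conj(exp(-I*pi/3))]
      = (1/6)[(9) + (1 + 2*exp(-2*I*pi/3)) + (3) + (3) + (3) + (1 + 2*exp(2*I*pi/3))] = 18/6 = 3
  <chi_rho, chi_2> = (1/6)[1*(9)*conj(1) + 1*(2*exp(-2*I*pi/3) + 2*exp(-I*pi/3) + 3*exp(I*pi/3))*conj(exp(2*I*pi/3)) + 1*(2 + 2*exp(-2*I*pi/3) + 5*exp(2*I*pi/3))*conj(exp(-2*I*pi/3)) + 1*(-3)*conj(1) + 1*(2 + 5*exp(-2*I*pi/3) + 2*exp(2*I*pi/3))*conj(exp(2*I*pi/3)) + 1*(3*exp(-I*pi/3) + 2*exp(2*I*pi/3) + 2*exp(I*pi/3))*conj(exp(-2*I*pi/3))]
      = (1/6)[(9) + (-2 + 3*exp(-I*pi/3) + 2*exp(2*I*pi/3)) + (2 + 5*exp(-2*I*pi/3) + 2*exp(2*I*pi/3)) + (-3) + (2 + 2*exp(-2*I*pi/3) + 5*exp(2*I*pi/3)) + (-2 + 2*exp(-2*I*pi/3) + 3*exp(I*pi/3))] = 0/6 = 0
  <chi_rho, chi_3> = (1/6)[1*(9)*conj(1) + 1*(2*exp(-2*I*pi/3) + 2*exp(-I*pi/3) + 3*exp(I*pi/3))*conj(-1) + 1*(2 + 2*exp(-2*I*pi/3) + 5*exp(2*I*pi/3))*conj(1) + 1*(-3)*conj(-1) + 1*(2 + 5*exp(-2*I*pi/3) + 2*exp(2*I*pi/3))*conj(1) + 1*(3*exp(-I*pi/3) + 2*exp(2*I*pi/3) + 2*exp(I*pi/3))*conj(-1)]
      = (1/6)[(9) + (-3*exp(I*pi/3) - 2*exp(-I*pi/3) - 2*exp(-2*I*pi/3)) + (2 + 2*exp(-2*I*pi/3) + 5*exp(2*I*pi/3)) + (3) + (2 + 5*exp(-2*I*pi/3) + 2*exp(2*I*pi/3)) + (-2*exp(I*pi/3) - 2*exp(2*I*pi/3) - 3*exp(-I*pi/3))] = 6/6 = 1
  <chi_rho, chi_4> = (1/6)[1*(9)*conj(1) + 1*(2*exp(-2*I*pi/3) + 2*exp(-I*pi/3) + 3*exp(I*pi/3))*conj(exp(-2*I*pi/3)) + 1*(2 + 2*exp(-2*I*pi/3) + 5*exp(2*I*pi/3))*conj(exp(2*I*pi/3)) + 1*(-3)*conj(1) + 1*(2 + 5*exp(-2*I*pi/3) + 2*exp(2*I*pi/3))*conj(exp(-2*I*pi/3)) + 1*(3*exp(-I*pi/3) + 2*exp(2*I*pi/3) + 2*exp(I*pi/3))*conj(exp(2*I*pi/3))]
      = (1/6)[(9) + (-1 + 2*exp(I*pi/3)) + (3) + (-3) + (3) + (-1 + 2*exp(-I*pi/3))] = 12/6 = 2
  <chi_rho, chi_5> = (1/6)[1*(9)*conj(1) + 1*(2*exp(-2*I*pi/3) + 2*exp(-I*pi/3) + 3*exp(I*pi/3))*conj(exp(-I*pi/3)) + 1*(2 + 2*exp(-2*I*pi/3) + 5*exp(2*I*pi/3))*conj(exp(-2*I*pi/3)) + 1*(-3)*conj(-1) + 1*(2 + 5*exp(-2*I*pi/3) + 2*exp(2*I*pi/3))*conj(exp(2*I*pi/3)) + 1*(3*exp(-I*pi/3) + 2*exp(2*I*pi/3) + 2*exp(I*pi/3))*conj(exp(I*pi/3))]
      = (1/6)[(9) + (2 + 2*exp(-I*pi/3) + 3*exp(2*I*pi/3)) + (2 + 5*exp(-2*I*pi/3) + 2*exp(2*I*pi/3)) + (3) + (2 + 2*exp(-2*I*pi/3) + 5*exp(2*I*pi/3)) + (2 + 3*exp(-2*I*pi/3) + 2*exp(I*pi/3))] = 12/6 = 2
(Exp terms are combined using exp(i*s)*conj(exp(i*t)) = exp(i*(s-t)), and sums of them are collapsed using the identity that for every m > 1 the m distinct m-th roots of unity sum to 0, e.g. 1 + exp(2*I*pi/3) + exp(-2*I*pi/3) = 0.)
Dimension check: dim(rho) = sum (mult * dim) = 1*1 + 3*1 + 0*1 + 1*1 + 2*1 + 2*1 = 9 = chi_rho(e) = 9.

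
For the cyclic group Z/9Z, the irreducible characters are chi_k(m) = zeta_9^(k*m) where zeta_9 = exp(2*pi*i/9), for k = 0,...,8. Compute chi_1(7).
chi_1(7) = zeta_9^7 = exp(-4*I*pi/9)

Reasoning: chi_1(7) = zeta_9^(1*7) = zeta_9^7. Since zeta_9^9 = 1, this equals zeta_9^7 = exp(2*pi*i*7/9) = exp(-4*I*pi/9).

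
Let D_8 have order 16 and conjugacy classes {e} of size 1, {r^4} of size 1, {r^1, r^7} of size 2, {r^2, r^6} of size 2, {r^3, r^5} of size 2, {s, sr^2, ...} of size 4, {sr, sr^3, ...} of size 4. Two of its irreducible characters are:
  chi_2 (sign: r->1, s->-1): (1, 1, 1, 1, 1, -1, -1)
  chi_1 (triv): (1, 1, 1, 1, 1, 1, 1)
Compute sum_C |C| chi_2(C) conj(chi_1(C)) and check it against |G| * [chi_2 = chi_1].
Sum = 0; so <chi_2, chi_1> = 0 (distinct irreducibles are orthogonal).

Derivation: Compute term by term over conjugacy classes (|C| * chi_2(C) * conj(chi_1(C))):
  1*(1)*conj(1) + 1*(1)*conj(1) + 2*(1)*conj(1) + 2*(1)*conj(1) + 2*(1)*conj(1) + 4*(-1)*conj(1) + 4*(-1)*conj(1)
  = (1) + (1) + (2) + (2) + (2) + (-4) + (-4)
  = 0.
Dividing by |G| = 16 gives 0/16 = 0, matching the row-orthogonality relation <chi_2, chi_1> = [chi_2 = chi_1].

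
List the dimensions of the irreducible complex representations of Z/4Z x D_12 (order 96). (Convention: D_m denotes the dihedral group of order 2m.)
Dimensions: 1, 1, 1, 1, 1, 1, 1, 1, 1, 1, 1, 1, 1, 1, 1, 1, 2, 2, 2, 2, 2, 2, 2, 2, 2, 2, 2, 2, 2, 2, 2, 2, 2, 2, 2, 2

Working: There are 36 irreducibles (= number of conjugacy classes). Their dimensions d_i satisfy sum d_i^2 = |G| = 96: 1 + 1 + 1 + 1 + 1 + 1 + 1 + 1 + 1 + 1 + 1 + 1 + 1 + 1 + 1 + 1 + 4 + 4 + 4 + 4 + 4 + 4 + 4 + 4 + 4 + 4 + 4 + 4 + 4 + 4 + 4 + 4 + 4 + 4 + 4 + 4 = 96. (For the product with Z/4Z: each of the 4 1-dim characters of Z/4Z tensors with each irrep of D_12, giving 4 copies of each D_12-dimension.)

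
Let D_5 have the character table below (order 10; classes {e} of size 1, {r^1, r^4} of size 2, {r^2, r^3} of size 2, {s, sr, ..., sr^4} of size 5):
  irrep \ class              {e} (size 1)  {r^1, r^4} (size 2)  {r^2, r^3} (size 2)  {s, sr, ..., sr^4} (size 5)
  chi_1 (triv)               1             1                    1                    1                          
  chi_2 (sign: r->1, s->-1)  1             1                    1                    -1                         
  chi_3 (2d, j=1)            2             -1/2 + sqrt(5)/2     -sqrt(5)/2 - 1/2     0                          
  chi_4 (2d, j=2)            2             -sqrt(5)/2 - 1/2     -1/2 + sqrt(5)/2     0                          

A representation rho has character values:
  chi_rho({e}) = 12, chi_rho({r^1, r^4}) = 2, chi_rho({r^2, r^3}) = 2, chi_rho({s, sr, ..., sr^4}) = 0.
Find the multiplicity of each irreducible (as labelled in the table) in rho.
Multiplicities: chi_1: 2, chi_2: 2, chi_3: 2, chi_4: 2.

Proof sketch: Use <chi_rho, chi> = (1/|G|) sum_C |C| * chi_rho(C) * conj(chi(C)) with |G| = 10 for each irreducible chi in the table:
  <chi_rho, chi_1> = (1/10)[1*(12)*conj(1) + 2*(2)*conj(1) + 2*(2)*conj(1) + 5*(0)*conj(1)]
      = (1/10)[(12) + (4) + (4) + (0)] = 20/10 = 2
  <chi_rho, chi_2> = (1/10)[1*(12)*conj(1) + 2*(2)*conj(1) + 2*(2)*conj(1) + 5*(0)*conj(-1)]
      = (1/10)[(12) + (4) + (4) + (0)] = 20/10 = 2
  <chi_rho, chi_3> = (1/10)[1*(12)*conj(2) + 2*(2)*conj(-1/2 + sqrt(5)/2) + 2*(2)*conj(-sqrt(5)/2 - 1/2) + 5*(0)*conj(0)]
      = (1/10)[(24) + (-2 + 2*sqrt(5)) + (-2*sqrt(5) - 2) + (0)] = 20/10 = 2
  <chi_rho, chi_4> = (1/10)[1*(12)*conj(2) + 2*(2)*conj(-sqrt(5)/2 - 1/2) + 2*(2)*conj(-1/2 + sqrt(5)/2) + 5*(0)*conj(0)]
      = (1/10)[(24) + (-2*sqrt(5) - 2) + (-2 + 2*sqrt(5)) + (0)] = 20/10 = 2
Dimension check: dim(rho) = sum (mult * dim) = 2*1 + 2*1 + 2*2 + 2*2 = 12 = chi_rho(e) = 12.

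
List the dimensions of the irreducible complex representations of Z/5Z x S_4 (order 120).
Dimensions: 1, 1, 1, 1, 1, 1, 1, 1, 1, 1, 2, 2, 2, 2, 2, 3, 3, 3, 3, 3, 3, 3, 3, 3, 3

Argument: There are 25 irreducibles (= number of conjugacy classes). Their dimensions d_i satisfy sum d_i^2 = |G| = 120: 1 + 1 + 1 + 1 + 1 + 1 + 1 + 1 + 1 + 1 + 4 + 4 + 4 + 4 + 4 + 9 + 9 + 9 + 9 + 9 + 9 + 9 + 9 + 9 + 9 = 120. (For the product with Z/5Z: each of the 5 1-dim characters of Z/5Z tensors with each irrep of S_4, giving 5 copies of each S_4-dimension.)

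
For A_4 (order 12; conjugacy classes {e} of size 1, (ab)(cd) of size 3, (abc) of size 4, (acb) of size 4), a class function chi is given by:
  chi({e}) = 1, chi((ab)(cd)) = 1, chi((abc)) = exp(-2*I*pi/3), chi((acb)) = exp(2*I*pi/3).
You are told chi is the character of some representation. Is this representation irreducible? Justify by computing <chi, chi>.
Irreducible: <chi, chi> = 1.

Derivation: <chi, chi> = (1/|G|) sum_C |C| * |chi(C)|^2 = (1/12)[1*|1|^2 + 3*|1|^2 + 4*|exp(-2*I*pi/3)|^2 + 4*|exp(2*I*pi/3)|^2]
  = (1/12)[(1) + (3) + (4) + (4)] = 12/12 = 1.
(Exp terms are combined using exp(i*s)*conj(exp(i*t)) = exp(i*(s-t)), and sums of them are collapsed using the identity that for every m > 1 the m distinct m-th roots of unity sum to 0, e.g. 1 + exp(2*I*pi/3) + exp(-2*I*pi/3) = 0.)
A character is irreducible iff <chi, chi> = 1, so this representation is irreducible.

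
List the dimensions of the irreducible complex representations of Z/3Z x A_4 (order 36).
Dimensions: 1, 1, 1, 1, 1, 1, 1, 1, 1, 3, 3, 3

There are 12 irreducibles (= number of conjugacy classes). Their dimensions d_i satisfy sum d_i^2 = |G| = 36: 1 + 1 + 1 + 1 + 1 + 1 + 1 + 1 + 1 + 9 + 9 + 9 = 36. (For the product with Z/3Z: each of the 3 1-dim characters of Z/3Z tensors with each irrep of A_4, giving 3 copies of each A_4-dimension.)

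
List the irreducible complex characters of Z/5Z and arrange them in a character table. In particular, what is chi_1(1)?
Character table of Z/5Z (irreps indexed chi_0,...,chi_4 with chi_k(m) = zeta_5^(k*m), zeta_5 = exp(2*pi*i/5)):
  irrep \ class  {0} (size 1)  {1} (size 1)    {2} (size 1)    {3} (size 1)    {4} (size 1)  
  chi_0          1             1               1               1               1             
  chi_1          1             exp(2*I*pi/5)   exp(4*I*pi/5)   exp(-4*I*pi/5)  exp(-2*I*pi/5)
  chi_2          1             exp(4*I*pi/5)   exp(-2*I*pi/5)  exp(2*I*pi/5)   exp(-4*I*pi/5)
  chi_3          1             exp(-4*I*pi/5)  exp(2*I*pi/5)   exp(-2*I*pi/5)  exp(4*I*pi/5) 
  chi_4          1             exp(-2*I*pi/5)  exp(-4*I*pi/5)  exp(4*I*pi/5)   exp(2*I*pi/5) 

Spot check: chi_1(1) = zeta_5^(1*1) = zeta_5^1 = exp(2*I*pi/5).

Argument: Z/5Z is abelian, so all 5 irreducible complex representations are 1-dimensional. They are given by chi_k(m) = zeta_5^(k*m) for k = 0,...,4. Row orthogonality: sum_m chi_k(m) conj(chi_l(m)) = 5 * [k = l].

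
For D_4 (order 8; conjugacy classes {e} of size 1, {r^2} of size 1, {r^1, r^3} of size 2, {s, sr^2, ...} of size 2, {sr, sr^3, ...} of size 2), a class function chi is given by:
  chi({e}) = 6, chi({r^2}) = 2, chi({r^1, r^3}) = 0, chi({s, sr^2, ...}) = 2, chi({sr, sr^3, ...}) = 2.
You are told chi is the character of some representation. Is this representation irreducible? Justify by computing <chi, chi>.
Not irreducible (reducible): <chi, chi> = 7 > 1.

Reasoning: <chi, chi> = (1/|G|) sum_C |C| * |chi(C)|^2 = (1/8)[1*|6|^2 + 1*|2|^2 + 2*|0|^2 + 2*|2|^2 + 2*|2|^2]
  = (1/8)[(36) + (4) + (0) + (8) + (8)] = 56/8 = 7.
A character is irreducible iff <chi, chi> = 1, so this representation is reducible.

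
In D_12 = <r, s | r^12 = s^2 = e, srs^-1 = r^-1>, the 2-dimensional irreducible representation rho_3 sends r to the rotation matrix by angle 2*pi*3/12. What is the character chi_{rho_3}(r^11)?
chi_{rho_3}(r^11) = 2*cos(2*pi*3*11/12) = 0

Details: rho_3(r^11) is rotation by angle 2*pi*3*11/12, whose trace is 2*cos(2*pi*3*11/12) = 0.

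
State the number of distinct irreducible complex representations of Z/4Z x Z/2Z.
8

The number of irreducible complex representations of a finite group equals its number of conjugacy classes. Z/4Z x Z/2Z is abelian of order 8, so every element is its own conjugacy class: 8 classes, so Z/4Z x Z/2Z (order 8) has exactly 8 irreducible complex representations.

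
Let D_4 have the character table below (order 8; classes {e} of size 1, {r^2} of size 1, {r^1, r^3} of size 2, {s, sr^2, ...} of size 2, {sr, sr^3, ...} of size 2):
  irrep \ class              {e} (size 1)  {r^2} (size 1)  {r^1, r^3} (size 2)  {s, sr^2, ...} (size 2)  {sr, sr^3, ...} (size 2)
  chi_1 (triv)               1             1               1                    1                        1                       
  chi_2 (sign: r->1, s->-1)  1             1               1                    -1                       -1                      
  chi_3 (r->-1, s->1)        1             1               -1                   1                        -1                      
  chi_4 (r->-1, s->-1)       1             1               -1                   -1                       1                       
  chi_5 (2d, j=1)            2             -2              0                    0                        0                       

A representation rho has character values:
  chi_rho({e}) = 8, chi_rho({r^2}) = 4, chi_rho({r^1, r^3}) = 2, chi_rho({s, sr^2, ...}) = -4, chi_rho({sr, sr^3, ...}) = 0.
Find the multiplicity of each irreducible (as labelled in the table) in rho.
Multiplicities: chi_1: 1, chi_2: 3, chi_3: 0, chi_4: 2, chi_5: 1.

Explanation: Use <chi_rho, chi> = (1/|G|) sum_C |C| * chi_rho(C) * conj(chi(C)) with |G| = 8 for each irreducible chi in the table:
  <chi_rho, chi_1> = (1/8)[1*(8)*conj(1) + 1*(4)*conj(1) + 2*(2)*conj(1) + 2*(-4)*conj(1) + 2*(0)*conj(1)]
      = (1/8)[(8) + (4) + (4) + (-8) + (0)] = 8/8 = 1
  <chi_rho, chi_2> = (1/8)[1*(8)*conj(1) + 1*(4)*conj(1) + 2*(2)*conj(1) + 2*(-4)*conj(-1) + 2*(0)*conj(-1)]
      = (1/8)[(8) + (4) + (4) + (8) + (0)] = 24/8 = 3
  <chi_rho, chi_3> = (1/8)[1*(8)*conj(1) + 1*(4)*conj(1) + 2*(2)*conj(-1) + 2*(-4)*conj(1) + 2*(0)*conj(-1)]
      = (1/8)[(8) + (4) + (-4) + (-8) + (0)] = 0/8 = 0
  <chi_rho, chi_4> = (1/8)[1*(8)*conj(1) + 1*(4)*conj(1) + 2*(2)*conj(-1) + 2*(-4)*conj(-1) + 2*(0)*conj(1)]
      = (1/8)[(8) + (4) + (-4) + (8) + (0)] = 16/8 = 2
  <chi_rho, chi_5> = (1/8)[1*(8)*conj(2) + 1*(4)*conj(-2) + 2*(2)*conj(0) + 2*(-4)*conj(0) + 2*(0)*conj(0)]
      = (1/8)[(16) + (-8) + (0) + (0) + (0)] = 8/8 = 1
Dimension check: dim(rho) = sum (mult * dim) = 1*1 + 3*1 + 0*1 + 2*1 + 1*2 = 8 = chi_rho(e) = 8.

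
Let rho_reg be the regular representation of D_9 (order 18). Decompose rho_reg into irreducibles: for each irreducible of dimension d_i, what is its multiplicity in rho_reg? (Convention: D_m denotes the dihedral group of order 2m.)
Each irreducible V_i of dimension d_i appears with multiplicity d_i, i.e. rho_reg = (direct sum over all irreducibles V_i) d_i V_i. The irreducible dimensions for D_9 are 1, 1, 2, 2, 2, 2: 2 irreducibles of dimension 1, each with multiplicity 1; 4 irreducibles of dimension 2, each with multiplicity 2. Total dimension 2*1*1 + 4*2*2 = 18 = |G|.

Reasoning: General theorem: in the regular representation of a finite group G, each irreducible appears with multiplicity equal to its dimension. Check: dim(rho_reg) = sum d_i^2 = 1 + 1 + 4 + 4 + 4 + 4 = 18 = |G|.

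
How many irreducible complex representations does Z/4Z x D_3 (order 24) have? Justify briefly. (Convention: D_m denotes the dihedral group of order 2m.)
12

Proof sketch: The number of irreducible complex representations of a finite group equals its number of conjugacy classes. For a direct product, #classes(G x H) = #classes(G) * #classes(H). Z/4Z has 4 classes (abelian), D_3 has 3 classes, so 4 * 3 = 12, so Z/4Z x D_3 (order 24) has exactly 12 irreducible complex representations.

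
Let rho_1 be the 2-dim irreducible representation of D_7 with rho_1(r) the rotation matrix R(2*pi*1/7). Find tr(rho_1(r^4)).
chi_{rho_1}(r^4) = 2*cos(2*pi*1*4/7) = -2*cos(pi/7)

rho_1(r^4) is rotation by angle 2*pi*1*4/7, whose trace is 2*cos(2*pi*1*4/7) = -2*cos(pi/7).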